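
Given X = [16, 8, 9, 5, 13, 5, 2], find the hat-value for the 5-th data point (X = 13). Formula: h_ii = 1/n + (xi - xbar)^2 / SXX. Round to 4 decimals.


Mean of X: xbar = 8.2857.
SXX = 143.4286.
For X = 13: h = 1/7 + (13 - 8.2857)^2/143.4286 = 0.2978.

0.2978


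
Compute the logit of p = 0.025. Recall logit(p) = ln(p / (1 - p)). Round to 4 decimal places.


Compute the odds: 0.025/0.975 = 0.0256.
Take the natural log: ln(0.0256) = -3.6636.

-3.6636


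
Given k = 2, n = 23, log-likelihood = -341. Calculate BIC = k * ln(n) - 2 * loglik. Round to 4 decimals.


k * ln(n) = 2 * ln(23) = 2 * 3.135494 = 6.270988.
-2 * loglik = -2 * (-341) = 682.
BIC = 6.270988 + 682 = 688.270988, which rounds to 688.2710.

688.2710


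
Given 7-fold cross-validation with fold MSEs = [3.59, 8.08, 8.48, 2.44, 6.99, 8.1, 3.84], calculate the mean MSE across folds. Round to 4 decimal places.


Add all fold MSEs: 41.5200.
Divide by k = 7: 41.5200/7 = 5.9314.

5.9314


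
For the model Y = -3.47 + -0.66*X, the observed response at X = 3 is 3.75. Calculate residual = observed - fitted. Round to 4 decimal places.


Compute yhat = -3.47 + (-0.66)(3) = -5.4500.
Residual = actual - predicted = 3.75 - -5.4500 = 9.2000.

9.2000


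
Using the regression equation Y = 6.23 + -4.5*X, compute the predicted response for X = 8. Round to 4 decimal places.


Plug X = 8 into Y = 6.23 + -4.5*X:
Y = 6.23 + -36.0000 = -29.7700.

-29.7700


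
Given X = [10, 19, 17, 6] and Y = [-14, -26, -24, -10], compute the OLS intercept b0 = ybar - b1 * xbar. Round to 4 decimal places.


The slope is b1 = -1.2727.
Sample means are xbar = 13.0000 and ybar = -18.5000.
Intercept: b0 = -18.5000 - (-1.2727)(13.0000) = -1.9545.

-1.9545


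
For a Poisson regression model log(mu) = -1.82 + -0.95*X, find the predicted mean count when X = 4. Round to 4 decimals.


Compute eta = -1.82 + -0.95 * 4 = -5.6200.
Apply inverse link: mu = e^-5.6200 = 0.0036.

0.0036


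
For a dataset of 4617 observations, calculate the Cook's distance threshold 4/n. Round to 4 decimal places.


Cook's distance cutoff = 4/n = 4/4617.
= 0.0009.

0.0009


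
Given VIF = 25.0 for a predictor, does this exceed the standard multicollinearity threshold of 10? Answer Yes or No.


The threshold is 10.
VIF = 25.0 is >= 10.
Multicollinearity indication: Yes.

Yes


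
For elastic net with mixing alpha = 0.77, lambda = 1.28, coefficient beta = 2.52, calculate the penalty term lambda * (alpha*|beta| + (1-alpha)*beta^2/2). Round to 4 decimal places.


L1 component = 0.77 * |2.52| = 1.9404.
L2 component = 0.23 * 2.52^2 / 2 = 0.7303.
Penalty = 1.28 * (1.9404 + 0.7303) = 1.28 * 2.6707 = 3.4185.

3.4185


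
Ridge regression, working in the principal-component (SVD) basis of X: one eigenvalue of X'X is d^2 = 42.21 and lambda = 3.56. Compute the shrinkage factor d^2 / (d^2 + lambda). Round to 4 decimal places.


Denominator = d^2 + lambda = 42.21 + 3.56 = 45.7700.
Shrinkage = 42.21 / 45.7700 = 0.9222.

0.9222


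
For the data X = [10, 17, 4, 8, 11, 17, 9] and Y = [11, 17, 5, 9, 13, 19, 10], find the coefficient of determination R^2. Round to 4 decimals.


The fitted line is Y = 1.1314 + 1.0011*X.
SSres = 2.8570, SStot = 138.0000.
R^2 = 1 - SSres/SStot = 0.9793.

0.9793


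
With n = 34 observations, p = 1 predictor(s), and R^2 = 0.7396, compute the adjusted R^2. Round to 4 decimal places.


Adjusted R^2 = 1 - (1 - R^2) * (n-1)/(n-p-1).
(1 - R^2) = 0.2604.
(n-1)/(n-p-1) = 33/32.
(1 - R^2) * (n-1) = 0.2604 * 33 = 8.5932.
Divide by (n-p-1): 8.5932 / 32 = 0.2685.
Adj R^2 = 1 - 0.2685 = 0.7315.

0.7315


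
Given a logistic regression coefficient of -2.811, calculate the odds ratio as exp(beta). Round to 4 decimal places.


exp(-2.811) = 0.0601.
So the odds ratio is 0.0601.

0.0601


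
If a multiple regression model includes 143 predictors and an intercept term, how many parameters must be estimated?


Including the intercept, the model has 143 predictor coefficients + 1 intercept.
Total = 144.

144


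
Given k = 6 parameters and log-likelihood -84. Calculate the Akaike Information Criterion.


AIC = 2k - 2*loglik = 2(6) - 2(-84).
= 12 + 168 = 180.

180


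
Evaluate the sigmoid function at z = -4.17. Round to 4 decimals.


First, exp(4.1700) = 64.7155.
Then sigma(z) = 1/(1 + 64.7155) = 0.0152.

0.0152


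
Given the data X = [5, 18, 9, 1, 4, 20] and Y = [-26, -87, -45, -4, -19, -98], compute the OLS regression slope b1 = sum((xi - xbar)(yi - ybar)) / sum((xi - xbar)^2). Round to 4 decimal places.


Calculate xbar = 9.5000, ybar = -46.5000.
S_xx = 305.5000, S_xy = -1490.5000.
Using b1 = S_xy / S_xx = -1490.5000 / 305.5000, we get b1 = -4.8789.

-4.8789


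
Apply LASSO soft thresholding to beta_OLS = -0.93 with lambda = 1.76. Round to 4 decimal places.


|beta_OLS| = 0.93.
lambda = 1.76.
Since |beta| <= lambda, the coefficient is set to 0.
Result = 0.0000.

0.0000


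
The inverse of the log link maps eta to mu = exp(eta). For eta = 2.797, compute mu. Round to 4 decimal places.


The inverse log link gives:
mu = exp(2.797) = 16.3954.

16.3954


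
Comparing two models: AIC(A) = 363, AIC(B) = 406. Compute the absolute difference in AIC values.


Compute |363 - 406| = 43.
Model A has the smaller AIC.

43


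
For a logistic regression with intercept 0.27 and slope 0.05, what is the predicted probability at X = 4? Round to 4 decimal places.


z = 0.27 + 0.05 * 4 = 0.4700.
Sigmoid: P = 1 / (1 + exp(-0.4700)) = 0.6154.

0.6154


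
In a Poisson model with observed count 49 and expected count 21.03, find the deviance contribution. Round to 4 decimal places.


Compute y*ln(y/mu) = 49*ln(49/21.03) = 49*0.845870 = 41.447630.
y - mu = 27.97.
D = 2*(41.447630 - (27.97)) = 26.955260, which rounds to 26.9553.

26.9553


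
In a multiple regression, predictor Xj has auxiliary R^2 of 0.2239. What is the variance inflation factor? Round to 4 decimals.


Denominator: 1 - 0.2239 = 0.7761.
VIF = 1 / 0.7761 = 1.2885.

1.2885


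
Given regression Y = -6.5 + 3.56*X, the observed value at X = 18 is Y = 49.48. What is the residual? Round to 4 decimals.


Compute yhat = -6.5 + (3.56)(18) = 57.5800.
Residual = actual - predicted = 49.48 - 57.5800 = -8.1000.

-8.1000


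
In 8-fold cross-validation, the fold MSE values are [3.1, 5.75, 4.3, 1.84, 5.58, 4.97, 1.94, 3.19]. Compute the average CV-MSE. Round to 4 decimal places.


Sum of fold MSEs = 30.6700.
Average = 30.6700 / 8 = 3.8338.

3.8338


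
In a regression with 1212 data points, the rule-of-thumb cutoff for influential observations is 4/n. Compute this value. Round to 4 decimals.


Cook's distance cutoff = 4/n = 4/1212.
= 0.0033.

0.0033


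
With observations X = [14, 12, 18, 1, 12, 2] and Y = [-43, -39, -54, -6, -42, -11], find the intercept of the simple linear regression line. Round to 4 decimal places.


Compute b1 = -2.8196 from the OLS formula.
With xbar = 9.8333 and ybar = -32.5000, the intercept is:
b0 = -32.5000 - -2.8196 * 9.8333 = -4.7738.

-4.7738


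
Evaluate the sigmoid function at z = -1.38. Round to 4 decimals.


First, exp(1.3800) = 3.9749.
Then sigma(z) = 1/(1 + 3.9749) = 0.2010.

0.2010


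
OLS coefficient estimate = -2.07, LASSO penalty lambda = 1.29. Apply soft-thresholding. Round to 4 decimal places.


Absolute value: |-2.07| = 2.07.
Compare to lambda = 1.29.
Since |beta| > lambda, coefficient = sign(beta)*(|beta| - lambda) = -0.7800.

-0.7800


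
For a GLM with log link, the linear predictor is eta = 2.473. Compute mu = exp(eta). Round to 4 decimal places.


The inverse log link gives:
mu = exp(2.473) = 11.8580.

11.8580


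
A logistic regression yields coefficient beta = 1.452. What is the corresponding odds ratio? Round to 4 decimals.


The odds ratio is computed as:
OR = e^(1.452) = 4.2716.

4.2716


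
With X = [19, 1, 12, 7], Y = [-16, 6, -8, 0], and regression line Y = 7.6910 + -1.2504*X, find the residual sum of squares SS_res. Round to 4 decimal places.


For each point, residual = actual - predicted.
Residuals: [0.0666, -0.4406, -0.6862, 1.0618].
Sum of squared residuals = 1.7969.

1.7969


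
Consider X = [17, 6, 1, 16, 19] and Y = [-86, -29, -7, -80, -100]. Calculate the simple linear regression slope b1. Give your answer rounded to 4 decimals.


Calculate xbar = 11.8000, ybar = -60.4000.
S_xx = 246.8000, S_xy = -1259.4000.
Using b1 = S_xy / S_xx = -1259.4000 / 246.8000, we get b1 = -5.1029.

-5.1029


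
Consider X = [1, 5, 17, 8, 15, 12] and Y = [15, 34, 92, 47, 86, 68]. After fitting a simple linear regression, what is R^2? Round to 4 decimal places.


Fit the OLS line: b0 = 9.2687, b1 = 4.9377.
SSres = 12.6068.
SStot = 4580.0000.
R^2 = 1 - 12.6068/4580.0000 = 0.9972.

0.9972


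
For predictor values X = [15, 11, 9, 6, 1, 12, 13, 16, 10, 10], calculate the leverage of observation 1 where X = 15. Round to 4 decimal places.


Mean of X: xbar = 10.3000.
SXX = 172.1000.
For X = 15: h = 1/10 + (15 - 10.3000)^2/172.1000 = 0.2284.

0.2284


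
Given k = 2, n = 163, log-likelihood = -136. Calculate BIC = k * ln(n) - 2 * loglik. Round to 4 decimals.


Compute k*ln(n) = 2*ln(163) = 2*5.093750 = 10.187500.
Then -2*loglik = 272.
BIC = 10.187500 + 272 = 282.187500, which rounds to 282.1875.

282.1875


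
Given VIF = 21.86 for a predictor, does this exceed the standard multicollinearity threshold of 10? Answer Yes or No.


The threshold is 10.
VIF = 21.86 is >= 10.
Multicollinearity indication: Yes.

Yes


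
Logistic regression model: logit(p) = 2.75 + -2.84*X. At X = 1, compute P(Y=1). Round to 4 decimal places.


Linear predictor: z = 2.75 + -2.84 * 1 = -0.0900.
P = 1/(1 + exp(0.0900)) = 1/(1 + 1.0942) = 0.4775.

0.4775


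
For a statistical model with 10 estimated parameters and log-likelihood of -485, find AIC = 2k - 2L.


Compute:
2k = 2*10 = 20.
-2*loglik = -2*(-485) = 970.
AIC = 20 + 970 = 990.

990


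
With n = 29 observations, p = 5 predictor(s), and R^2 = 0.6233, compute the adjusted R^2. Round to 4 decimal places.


Adjusted R^2 = 1 - (1 - R^2) * (n-1)/(n-p-1).
(1 - R^2) = 0.3767.
(n-1)/(n-p-1) = 28/23.
(1 - R^2) * (n-1) = 0.3767 * 28 = 10.5476.
Divide by (n-p-1): 10.5476 / 23 = 0.4586.
Adj R^2 = 1 - 0.4586 = 0.5414.

0.5414


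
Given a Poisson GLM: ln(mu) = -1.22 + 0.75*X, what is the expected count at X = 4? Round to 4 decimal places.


Compute eta = -1.22 + 0.75 * 4 = 1.7800.
Apply inverse link: mu = e^1.7800 = 5.9299.

5.9299


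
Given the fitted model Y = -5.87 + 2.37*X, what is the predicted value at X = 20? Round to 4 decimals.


Plug X = 20 into Y = -5.87 + 2.37*X:
Y = -5.87 + 47.4000 = 41.5300.

41.5300


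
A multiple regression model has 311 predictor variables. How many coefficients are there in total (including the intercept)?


Each predictor gets one coefficient, plus one intercept.
Total parameters = 311 + 1 = 312.

312


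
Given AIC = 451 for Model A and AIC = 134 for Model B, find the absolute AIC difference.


Compute |451 - 134| = 317.
Model B has the smaller AIC.

317


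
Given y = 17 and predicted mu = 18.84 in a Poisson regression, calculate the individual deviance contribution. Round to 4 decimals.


First: ln(17/18.84) = -0.102769.
Then: 17 * -0.102769 = -1.747073.
y - mu = 17 - 18.84 = -1.84.
D = 2(-1.747073 - -1.84) = 0.185854, which rounds to 0.1859.

0.1859


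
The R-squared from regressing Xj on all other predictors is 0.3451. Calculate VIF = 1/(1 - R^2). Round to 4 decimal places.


Denominator: 1 - 0.3451 = 0.6549.
VIF = 1 / 0.6549 = 1.5270.

1.5270


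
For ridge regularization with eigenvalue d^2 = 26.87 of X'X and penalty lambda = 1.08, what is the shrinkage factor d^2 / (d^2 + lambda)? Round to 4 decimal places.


d^2 + lambda = 26.87 + 1.08 = 27.9500.
Shrinkage factor = 26.87/27.9500 = 0.9614.

0.9614


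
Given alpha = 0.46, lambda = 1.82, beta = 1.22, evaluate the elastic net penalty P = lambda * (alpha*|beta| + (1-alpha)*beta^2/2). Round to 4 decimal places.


Compute:
L1 = 0.46 * 1.22 = 0.5612.
L2 = 0.54 * 1.22^2 / 2 = 0.4019.
Penalty = 1.82 * (0.5612 + 0.4019) = 1.7528.

1.7528


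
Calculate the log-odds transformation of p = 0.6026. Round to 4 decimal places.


1 - p = 0.3974.
p/(1-p) = 1.5164.
logit = ln(1.5164) = 0.4163.

0.4163


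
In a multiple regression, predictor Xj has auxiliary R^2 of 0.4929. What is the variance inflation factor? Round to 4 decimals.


Using VIF = 1/(1 - R^2_j):
1 - 0.4929 = 0.5071.
VIF = 1.9720.

1.9720


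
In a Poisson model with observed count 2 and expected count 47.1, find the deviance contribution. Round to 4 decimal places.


Compute y*ln(y/mu) = 2*ln(2/47.1) = 2*-3.159126 = -6.318252.
y - mu = -45.1.
D = 2*(-6.318252 - (-45.1)) = 77.563496, which rounds to 77.5635.

77.5635


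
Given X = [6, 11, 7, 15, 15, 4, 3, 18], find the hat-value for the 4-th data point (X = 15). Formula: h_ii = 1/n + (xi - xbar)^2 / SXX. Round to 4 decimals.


n = 8, xbar = 9.8750.
SXX = sum((xi - xbar)^2) = 224.8750.
h = 1/8 + (15 - 9.8750)^2 / 224.8750 = 0.2418.

0.2418


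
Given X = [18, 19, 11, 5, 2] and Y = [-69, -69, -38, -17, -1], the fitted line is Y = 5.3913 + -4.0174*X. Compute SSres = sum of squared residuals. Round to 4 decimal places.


Compute predicted values, then residuals = yi - yhat_i.
Residuals: [-2.0781, 1.9393, 0.8001, -2.3043, 1.6435].
SSres = sum(residual^2) = 16.7304.

16.7304


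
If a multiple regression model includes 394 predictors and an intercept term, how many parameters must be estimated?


Each predictor gets one coefficient, plus one intercept.
Total parameters = 394 + 1 = 395.

395


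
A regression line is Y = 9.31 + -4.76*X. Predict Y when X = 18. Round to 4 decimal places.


Substitute X = 18 into the equation:
Y = 9.31 + -4.76 * 18 = 9.31 + -85.6800 = -76.3700.

-76.3700


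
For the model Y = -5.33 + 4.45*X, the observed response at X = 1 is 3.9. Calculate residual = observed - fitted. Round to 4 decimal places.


Compute yhat = -5.33 + (4.45)(1) = -0.8800.
Residual = actual - predicted = 3.9 - -0.8800 = 4.7800.

4.7800


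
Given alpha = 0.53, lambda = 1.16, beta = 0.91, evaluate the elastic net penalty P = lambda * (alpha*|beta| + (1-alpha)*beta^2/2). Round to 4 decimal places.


L1 component = 0.53 * |0.91| = 0.4823.
L2 component = 0.47 * 0.91^2 / 2 = 0.1946.
Penalty = 1.16 * (0.4823 + 0.1946) = 1.16 * 0.6769 = 0.7852.

0.7852


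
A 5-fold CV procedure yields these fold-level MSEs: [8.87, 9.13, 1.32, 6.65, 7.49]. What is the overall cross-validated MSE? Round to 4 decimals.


Sum of fold MSEs = 33.4600.
Average = 33.4600 / 5 = 6.6920.

6.6920


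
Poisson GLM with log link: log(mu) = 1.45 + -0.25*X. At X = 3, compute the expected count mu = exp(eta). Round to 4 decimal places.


Compute eta = 1.45 + -0.25 * 3 = 0.7000.
Apply inverse link: mu = e^0.7000 = 2.0138.

2.0138


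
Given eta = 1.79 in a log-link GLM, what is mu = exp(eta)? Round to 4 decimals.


Apply the inverse link:
mu = e^1.79 = 5.9895.

5.9895


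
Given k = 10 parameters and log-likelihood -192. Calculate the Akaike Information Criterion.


Compute:
2k = 2*10 = 20.
-2*loglik = -2*(-192) = 384.
AIC = 20 + 384 = 404.

404


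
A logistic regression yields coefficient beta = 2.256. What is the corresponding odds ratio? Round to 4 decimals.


exp(2.256) = 9.5448.
So the odds ratio is 9.5448.

9.5448


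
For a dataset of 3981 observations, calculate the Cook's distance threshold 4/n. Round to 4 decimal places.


Using the rule of thumb:
Threshold = 4 / 3981 = 0.0010.

0.0010


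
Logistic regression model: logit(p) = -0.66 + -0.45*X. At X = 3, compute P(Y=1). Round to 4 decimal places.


Compute z = -0.66 + (-0.45)(3) = -2.0100.
exp(-z) = 7.4633.
P = 1/(1 + 7.4633) = 0.1182.

0.1182


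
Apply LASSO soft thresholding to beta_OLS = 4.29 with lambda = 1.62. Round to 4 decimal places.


Check: |4.29| = 4.29 vs lambda = 1.62.
Since |beta| > lambda, coefficient = sign(beta)*(|beta| - lambda) = 2.6700.
Soft-thresholded coefficient = 2.6700.

2.6700


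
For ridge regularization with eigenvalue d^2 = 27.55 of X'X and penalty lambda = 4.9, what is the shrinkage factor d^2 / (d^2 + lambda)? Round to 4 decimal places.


Denominator = d^2 + lambda = 27.55 + 4.9 = 32.4500.
Shrinkage = 27.55 / 32.4500 = 0.8490.

0.8490


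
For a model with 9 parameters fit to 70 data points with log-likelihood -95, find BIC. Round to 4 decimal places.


ln(70) = 4.248495.
k * ln(n) = 9 * 4.248495 = 38.236455.
-2L = 190.
BIC = 38.236455 + 190 = 228.236455, which rounds to 228.2365.

228.2365


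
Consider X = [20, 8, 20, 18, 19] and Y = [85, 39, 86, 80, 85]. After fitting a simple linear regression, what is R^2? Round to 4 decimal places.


Fit the OLS line: b0 = 7.6538, b1 = 3.9615.
SSres = 9.8462.
SStot = 1642.0000.
R^2 = 1 - 9.8462/1642.0000 = 0.9940.

0.9940


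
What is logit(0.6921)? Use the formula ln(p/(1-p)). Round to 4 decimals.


Compute the odds: 0.6921/0.3079 = 2.2478.
Take the natural log: ln(2.2478) = 0.8100.

0.8100


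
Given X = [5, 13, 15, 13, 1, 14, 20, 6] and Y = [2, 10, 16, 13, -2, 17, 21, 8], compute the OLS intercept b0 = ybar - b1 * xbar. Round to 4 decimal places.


First find the slope: b1 = 1.1955.
Means: xbar = 10.8750, ybar = 10.6250.
b0 = ybar - b1 * xbar = 10.6250 - 1.1955 * 10.8750 = -2.3765.

-2.3765


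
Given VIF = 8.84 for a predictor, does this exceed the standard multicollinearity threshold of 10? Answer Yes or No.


Compare VIF = 8.84 to the threshold of 10.
8.84 < 10, so the answer is No.

No


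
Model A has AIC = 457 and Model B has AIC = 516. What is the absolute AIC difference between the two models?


Absolute difference = |457 - 516| = 59.
The model with lower AIC (A) is preferred.

59


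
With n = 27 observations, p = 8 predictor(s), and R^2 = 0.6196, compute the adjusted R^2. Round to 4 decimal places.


Plug in: Adj R^2 = 1 - (1 - 0.6196) * 26/18.
= 1 - 0.3804 * 26/18
= 1 - 9.8904 / 18
= 1 - 0.5495 = 0.4505.

0.4505


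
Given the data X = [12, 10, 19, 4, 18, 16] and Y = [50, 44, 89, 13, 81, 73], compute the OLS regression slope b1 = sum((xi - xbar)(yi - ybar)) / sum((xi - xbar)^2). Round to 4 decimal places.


The sample means are xbar = 13.1667 and ybar = 58.3333.
Compute S_xx = 160.8333 and S_xy = 800.6667.
Slope b1 = S_xy / S_xx = 800.6667 / 160.8333 = 4.9782.

4.9782


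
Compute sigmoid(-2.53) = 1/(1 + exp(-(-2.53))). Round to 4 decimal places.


exp(2.5300) = 12.5535.
1 + exp(-z) = 13.5535.
sigmoid = 1/13.5535 = 0.0738.

0.0738


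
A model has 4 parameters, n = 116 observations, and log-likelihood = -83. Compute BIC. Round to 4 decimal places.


Compute k*ln(n) = 4*ln(116) = 4*4.753590 = 19.014360.
Then -2*loglik = 166.
BIC = 19.014360 + 166 = 185.014360, which rounds to 185.0144.

185.0144


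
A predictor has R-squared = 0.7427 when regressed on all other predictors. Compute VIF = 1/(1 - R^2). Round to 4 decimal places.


VIF = 1 / (1 - 0.7427).
= 1 / 0.2573 = 3.8865.

3.8865


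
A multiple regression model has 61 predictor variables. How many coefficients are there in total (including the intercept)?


Total coefficients = number of predictors + 1 (for the intercept).
= 61 + 1 = 62.

62


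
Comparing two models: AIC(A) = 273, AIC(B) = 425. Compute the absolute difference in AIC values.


|AIC_A - AIC_B| = |273 - 425| = 152.
Model A is preferred (lower AIC).

152


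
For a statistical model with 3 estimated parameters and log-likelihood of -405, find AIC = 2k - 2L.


AIC = 2k - 2*loglik = 2(3) - 2(-405).
= 6 + 810 = 816.

816


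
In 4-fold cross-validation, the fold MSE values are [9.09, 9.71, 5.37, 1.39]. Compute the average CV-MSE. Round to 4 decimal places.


Add all fold MSEs: 25.5600.
Divide by k = 4: 25.5600/4 = 6.3900.

6.3900


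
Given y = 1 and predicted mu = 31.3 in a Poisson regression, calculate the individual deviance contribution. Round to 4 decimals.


First: ln(1/31.3) = -3.443618.
Then: 1 * -3.443618 = -3.443618.
y - mu = 1 - 31.3 = -30.3.
D = 2(-3.443618 - -30.3) = 53.712764, which rounds to 53.7128.

53.7128


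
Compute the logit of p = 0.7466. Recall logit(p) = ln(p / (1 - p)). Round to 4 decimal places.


The odds are p/(1-p) = 0.7466 / 0.2534 = 2.9463.
logit(p) = ln(2.9463) = 1.0806.

1.0806


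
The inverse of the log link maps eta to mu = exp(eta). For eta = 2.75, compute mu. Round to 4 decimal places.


The inverse log link gives:
mu = exp(2.75) = 15.6426.

15.6426


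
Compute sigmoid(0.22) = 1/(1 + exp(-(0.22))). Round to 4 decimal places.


exp(-0.2200) = 0.8025.
1 + exp(-z) = 1.8025.
sigmoid = 1/1.8025 = 0.5548.

0.5548


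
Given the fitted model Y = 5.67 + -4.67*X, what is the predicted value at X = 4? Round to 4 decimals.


Plug X = 4 into Y = 5.67 + -4.67*X:
Y = 5.67 + -18.6800 = -13.0100.

-13.0100


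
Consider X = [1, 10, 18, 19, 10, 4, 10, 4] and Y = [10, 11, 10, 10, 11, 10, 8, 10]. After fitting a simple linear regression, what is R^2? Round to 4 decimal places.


The fitted line is Y = 10.0000 + 0.0000*X.
SSres = 6.0000, SStot = 6.0000.
R^2 = 1 - SSres/SStot = 0.0000.

0.0000


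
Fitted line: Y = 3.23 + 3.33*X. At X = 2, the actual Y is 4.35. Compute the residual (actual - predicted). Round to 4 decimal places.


Predicted = 3.23 + 3.33 * 2 = 9.8900.
Residual = 4.35 - 9.8900 = -5.5400.

-5.5400


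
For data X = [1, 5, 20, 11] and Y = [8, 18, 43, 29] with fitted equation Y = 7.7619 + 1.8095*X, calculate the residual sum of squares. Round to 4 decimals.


Compute predicted values, then residuals = yi - yhat_i.
Residuals: [-1.5714, 1.1906, -0.9519, 1.3336].
SSres = sum(residual^2) = 6.5714.

6.5714


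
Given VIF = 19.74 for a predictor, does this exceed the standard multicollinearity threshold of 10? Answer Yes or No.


The threshold is 10.
VIF = 19.74 is >= 10.
Multicollinearity indication: Yes.

Yes


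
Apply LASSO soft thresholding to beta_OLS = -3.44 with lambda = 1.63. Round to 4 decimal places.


|beta_OLS| = 3.44.
lambda = 1.63.
Since |beta| > lambda, coefficient = sign(beta)*(|beta| - lambda) = -1.8100.
Result = -1.8100.

-1.8100


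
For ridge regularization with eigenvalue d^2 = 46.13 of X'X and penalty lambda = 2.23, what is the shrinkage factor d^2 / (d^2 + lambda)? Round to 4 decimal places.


Compute the denominator: 46.13 + 2.23 = 48.3600.
Shrinkage factor = 46.13 / 48.3600 = 0.9539.

0.9539


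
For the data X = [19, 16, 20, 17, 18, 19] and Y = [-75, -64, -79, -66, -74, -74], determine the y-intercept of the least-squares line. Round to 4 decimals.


First find the slope: b1 = -3.7846.
Means: xbar = 18.1667, ybar = -72.0000.
b0 = ybar - b1 * xbar = -72.0000 - -3.7846 * 18.1667 = -3.2462.

-3.2462


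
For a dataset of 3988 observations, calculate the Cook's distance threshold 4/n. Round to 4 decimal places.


Cook's distance cutoff = 4/n = 4/3988.
= 0.0010.

0.0010


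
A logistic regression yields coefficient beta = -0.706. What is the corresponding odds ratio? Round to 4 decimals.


The odds ratio is computed as:
OR = e^(-0.706) = 0.4936.

0.4936


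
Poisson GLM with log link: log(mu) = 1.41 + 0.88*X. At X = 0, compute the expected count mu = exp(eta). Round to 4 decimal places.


Compute eta = 1.41 + 0.88 * 0 = 1.4100.
Apply inverse link: mu = e^1.4100 = 4.0960.

4.0960


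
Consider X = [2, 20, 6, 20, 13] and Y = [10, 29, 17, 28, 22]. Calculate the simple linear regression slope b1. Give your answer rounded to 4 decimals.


Calculate xbar = 12.2000, ybar = 21.2000.
S_xx = 264.8000, S_xy = 254.8000.
Using b1 = S_xy / S_xx = 254.8000 / 264.8000, we get b1 = 0.9622.

0.9622


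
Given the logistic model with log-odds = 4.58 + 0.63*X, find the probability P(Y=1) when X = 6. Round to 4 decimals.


Compute z = 4.58 + (0.63)(6) = 8.3600.
exp(-z) = 0.0002.
P = 1/(1 + 0.0002) = 0.9998.

0.9998


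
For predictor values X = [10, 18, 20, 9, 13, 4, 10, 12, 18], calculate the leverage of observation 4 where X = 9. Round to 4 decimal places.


Mean of X: xbar = 12.6667.
SXX = 214.0000.
For X = 9: h = 1/9 + (9 - 12.6667)^2/214.0000 = 0.1739.

0.1739


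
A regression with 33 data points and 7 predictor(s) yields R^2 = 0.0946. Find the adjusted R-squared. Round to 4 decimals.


Plug in: Adj R^2 = 1 - (1 - 0.0946) * 32/25.
= 1 - 0.9054 * 32/25
= 1 - 28.9728 / 25
= 1 - 1.1589 = -0.1589.

-0.1589


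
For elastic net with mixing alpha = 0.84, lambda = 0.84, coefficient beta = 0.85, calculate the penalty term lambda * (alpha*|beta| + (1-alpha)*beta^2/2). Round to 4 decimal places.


alpha * |beta| = 0.84 * 0.85 = 0.7140.
(1-alpha) * beta^2/2 = 0.16 * 0.7225/2 = 0.0578.
Total = 0.84 * (0.7140 + 0.0578) = 0.6483.

0.6483


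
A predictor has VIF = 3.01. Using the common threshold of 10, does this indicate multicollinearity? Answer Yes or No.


The threshold is 10.
VIF = 3.01 is < 10.
Multicollinearity indication: No.

No


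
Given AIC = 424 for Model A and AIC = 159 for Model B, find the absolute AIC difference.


Absolute difference = |424 - 159| = 265.
The model with lower AIC (B) is preferred.

265


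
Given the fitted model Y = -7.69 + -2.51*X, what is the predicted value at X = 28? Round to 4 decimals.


Substitute X = 28 into the equation:
Y = -7.69 + -2.51 * 28 = -7.69 + -70.2800 = -77.9700.

-77.9700


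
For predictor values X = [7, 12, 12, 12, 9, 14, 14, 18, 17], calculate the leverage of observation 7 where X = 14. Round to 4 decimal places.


Mean of X: xbar = 12.7778.
SXX = 97.5556.
For X = 14: h = 1/9 + (14 - 12.7778)^2/97.5556 = 0.1264.

0.1264


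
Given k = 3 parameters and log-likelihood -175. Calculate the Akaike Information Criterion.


AIC = 2k - 2*loglik = 2(3) - 2(-175).
= 6 + 350 = 356.

356


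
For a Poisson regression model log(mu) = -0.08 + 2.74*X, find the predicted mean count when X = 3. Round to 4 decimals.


Linear predictor: eta = -0.08 + (2.74)(3) = 8.1400.
Expected count: mu = exp(8.1400) = 3428.9179.

3428.9179


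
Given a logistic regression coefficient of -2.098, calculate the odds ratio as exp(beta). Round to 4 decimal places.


exp(-2.098) = 0.1227.
So the odds ratio is 0.1227.

0.1227


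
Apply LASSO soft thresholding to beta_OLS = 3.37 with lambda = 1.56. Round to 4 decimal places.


Absolute value: |3.37| = 3.37.
Compare to lambda = 1.56.
Since |beta| > lambda, coefficient = sign(beta)*(|beta| - lambda) = 1.8100.

1.8100


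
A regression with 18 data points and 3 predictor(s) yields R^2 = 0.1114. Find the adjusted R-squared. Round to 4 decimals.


Adjusted R^2 = 1 - (1 - R^2) * (n-1)/(n-p-1).
(1 - R^2) = 0.8886.
(n-1)/(n-p-1) = 17/14.
(1 - R^2) * (n-1) = 0.8886 * 17 = 15.1062.
Divide by (n-p-1): 15.1062 / 14 = 1.0790.
Adj R^2 = 1 - 1.0790 = -0.0790.

-0.0790


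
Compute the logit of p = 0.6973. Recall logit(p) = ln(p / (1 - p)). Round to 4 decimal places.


The odds are p/(1-p) = 0.6973 / 0.3027 = 2.3036.
logit(p) = ln(2.3036) = 0.8345.

0.8345


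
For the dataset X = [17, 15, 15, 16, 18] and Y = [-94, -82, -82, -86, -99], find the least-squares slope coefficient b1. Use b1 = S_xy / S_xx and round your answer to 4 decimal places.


First compute the means: xbar = 16.2000, ybar = -88.6000.
Then S_xx = sum((xi - xbar)^2) = 6.8000.
S_xy = sum((xi - xbar)(yi - ybar)) = -39.4000.
b1 = S_xy / S_xx = -39.4000 / 6.8000 = -5.7941.

-5.7941


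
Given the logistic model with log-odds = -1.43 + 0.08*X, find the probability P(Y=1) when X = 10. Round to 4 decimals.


Linear predictor: z = -1.43 + 0.08 * 10 = -0.6300.
P = 1/(1 + exp(0.6300)) = 1/(1 + 1.8776) = 0.3475.

0.3475


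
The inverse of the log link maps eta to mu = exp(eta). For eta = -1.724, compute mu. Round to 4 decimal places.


The inverse log link gives:
mu = exp(-1.724) = 0.1784.

0.1784


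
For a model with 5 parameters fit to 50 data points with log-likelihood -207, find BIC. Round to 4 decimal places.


ln(50) = 3.912023.
k * ln(n) = 5 * 3.912023 = 19.560115.
-2L = 414.
BIC = 19.560115 + 414 = 433.560115, which rounds to 433.5601.

433.5601


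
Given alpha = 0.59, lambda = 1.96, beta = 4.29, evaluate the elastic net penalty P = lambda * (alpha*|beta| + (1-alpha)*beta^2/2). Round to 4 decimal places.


Compute:
L1 = 0.59 * 4.29 = 2.5311.
L2 = 0.41 * 4.29^2 / 2 = 3.7728.
Penalty = 1.96 * (2.5311 + 3.7728) = 12.3557.

12.3557


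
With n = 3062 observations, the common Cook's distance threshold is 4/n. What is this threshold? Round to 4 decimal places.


The threshold is 4/n.
4/3062 = 0.0013.

0.0013


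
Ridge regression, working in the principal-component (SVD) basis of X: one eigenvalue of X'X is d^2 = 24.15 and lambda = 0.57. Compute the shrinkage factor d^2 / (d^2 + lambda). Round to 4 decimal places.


d^2 + lambda = 24.15 + 0.57 = 24.7200.
Shrinkage factor = 24.15/24.7200 = 0.9769.

0.9769


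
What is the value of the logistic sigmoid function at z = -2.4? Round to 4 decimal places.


First, exp(2.4000) = 11.0232.
Then sigma(z) = 1/(1 + 11.0232) = 0.0832.

0.0832


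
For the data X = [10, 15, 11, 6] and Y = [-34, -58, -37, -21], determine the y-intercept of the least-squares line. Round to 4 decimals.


Compute b1 = -4.0976 from the OLS formula.
With xbar = 10.5000 and ybar = -37.5000, the intercept is:
b0 = -37.5000 - -4.0976 * 10.5000 = 5.5244.

5.5244


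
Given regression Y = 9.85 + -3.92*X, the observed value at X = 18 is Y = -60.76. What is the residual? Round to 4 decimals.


Predicted = 9.85 + -3.92 * 18 = -60.7100.
Residual = -60.76 - -60.7100 = -0.0500.

-0.0500


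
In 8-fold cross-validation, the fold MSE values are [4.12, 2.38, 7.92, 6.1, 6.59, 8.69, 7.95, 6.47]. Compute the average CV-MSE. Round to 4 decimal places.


Sum of fold MSEs = 50.2200.
Average = 50.2200 / 8 = 6.2775.

6.2775


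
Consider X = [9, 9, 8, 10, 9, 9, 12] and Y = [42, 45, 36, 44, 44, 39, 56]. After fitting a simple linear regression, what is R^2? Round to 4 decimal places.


After computing the OLS fit (b0=0.1765, b1=4.6176):
SSres = 30.2941, SStot = 237.4286.
R^2 = 1 - 30.2941/237.4286 = 0.8724.

0.8724


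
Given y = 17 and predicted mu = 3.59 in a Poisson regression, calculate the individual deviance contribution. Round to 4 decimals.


First: ln(17/3.59) = 1.555061.
Then: 17 * 1.555061 = 26.436037.
y - mu = 17 - 3.59 = 13.41.
D = 2(26.436037 - 13.41) = 26.052074, which rounds to 26.0521.

26.0521


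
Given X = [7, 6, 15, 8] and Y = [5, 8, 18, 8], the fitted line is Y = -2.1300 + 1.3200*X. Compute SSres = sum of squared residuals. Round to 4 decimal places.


For each point, residual = actual - predicted.
Residuals: [-2.1100, 2.2100, 0.3300, -0.4300].
Sum of squared residuals = 9.6300.

9.6300


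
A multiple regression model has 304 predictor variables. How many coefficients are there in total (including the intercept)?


Total coefficients = number of predictors + 1 (for the intercept).
= 304 + 1 = 305.

305


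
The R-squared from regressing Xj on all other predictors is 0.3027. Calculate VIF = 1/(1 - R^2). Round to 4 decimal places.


VIF = 1 / (1 - 0.3027).
= 1 / 0.6973 = 1.4341.

1.4341


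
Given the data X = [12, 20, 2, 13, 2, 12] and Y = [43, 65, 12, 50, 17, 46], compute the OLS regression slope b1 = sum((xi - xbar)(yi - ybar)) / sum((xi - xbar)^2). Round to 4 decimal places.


First compute the means: xbar = 10.1667, ybar = 38.8333.
Then S_xx = sum((xi - xbar)^2) = 244.8333.
S_xy = sum((xi - xbar)(yi - ybar)) = 707.1667.
b1 = S_xy / S_xx = 707.1667 / 244.8333 = 2.8884.

2.8884


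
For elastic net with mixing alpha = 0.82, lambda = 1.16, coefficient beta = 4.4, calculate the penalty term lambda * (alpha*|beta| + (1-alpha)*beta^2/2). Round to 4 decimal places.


L1 component = 0.82 * |4.4| = 3.6080.
L2 component = 0.18 * 4.4^2 / 2 = 1.7424.
Penalty = 1.16 * (3.6080 + 1.7424) = 1.16 * 5.3504 = 6.2065.

6.2065


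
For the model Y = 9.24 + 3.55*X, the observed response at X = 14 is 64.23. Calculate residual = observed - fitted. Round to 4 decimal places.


Fitted value at X = 14 is yhat = 9.24 + 3.55*14 = 58.9400.
Residual = 64.23 - 58.9400 = 5.2900.

5.2900


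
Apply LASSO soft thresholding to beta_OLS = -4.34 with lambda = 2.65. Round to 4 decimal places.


Absolute value: |-4.34| = 4.34.
Compare to lambda = 2.65.
Since |beta| > lambda, coefficient = sign(beta)*(|beta| - lambda) = -1.6900.

-1.6900


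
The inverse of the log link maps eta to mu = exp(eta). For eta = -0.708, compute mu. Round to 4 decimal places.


The inverse log link gives:
mu = exp(-0.708) = 0.4926.

0.4926


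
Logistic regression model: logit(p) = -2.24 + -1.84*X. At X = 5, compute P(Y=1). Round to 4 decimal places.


z = -2.24 + -1.84 * 5 = -11.4400.
Sigmoid: P = 1 / (1 + exp(11.4400)) = 0.0000.

0.0000


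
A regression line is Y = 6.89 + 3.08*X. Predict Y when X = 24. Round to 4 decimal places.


Substitute X = 24 into the equation:
Y = 6.89 + 3.08 * 24 = 6.89 + 73.9200 = 80.8100.

80.8100


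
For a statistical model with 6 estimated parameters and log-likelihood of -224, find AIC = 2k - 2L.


AIC = 2k - 2*loglik = 2(6) - 2(-224).
= 12 + 448 = 460.

460


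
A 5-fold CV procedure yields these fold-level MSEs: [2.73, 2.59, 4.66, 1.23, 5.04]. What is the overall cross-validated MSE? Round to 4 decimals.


Total MSE across folds = 16.2500.
CV-MSE = 16.2500/5 = 3.2500.

3.2500


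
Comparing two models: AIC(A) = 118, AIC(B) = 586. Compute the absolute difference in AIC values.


|AIC_A - AIC_B| = |118 - 586| = 468.
Model A is preferred (lower AIC).

468


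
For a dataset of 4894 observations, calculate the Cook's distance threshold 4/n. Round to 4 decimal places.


Cook's distance cutoff = 4/n = 4/4894.
= 0.0008.

0.0008


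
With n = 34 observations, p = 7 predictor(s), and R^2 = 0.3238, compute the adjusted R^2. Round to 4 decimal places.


Adjusted R^2 = 1 - (1 - R^2) * (n-1)/(n-p-1).
(1 - R^2) = 0.6762.
(n-1)/(n-p-1) = 33/26.
(1 - R^2) * (n-1) = 0.6762 * 33 = 22.3146.
Divide by (n-p-1): 22.3146 / 26 = 0.8583.
Adj R^2 = 1 - 0.8583 = 0.1417.

0.1417


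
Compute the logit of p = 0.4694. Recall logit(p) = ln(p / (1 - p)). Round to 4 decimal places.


The odds are p/(1-p) = 0.4694 / 0.5306 = 0.8847.
logit(p) = ln(0.8847) = -0.1226.

-0.1226


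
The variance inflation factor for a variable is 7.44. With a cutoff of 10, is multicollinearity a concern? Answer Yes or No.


Compare VIF = 7.44 to the threshold of 10.
7.44 < 10, so the answer is No.

No


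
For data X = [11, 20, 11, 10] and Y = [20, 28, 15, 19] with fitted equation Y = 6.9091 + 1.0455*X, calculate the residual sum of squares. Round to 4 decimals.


For each point, residual = actual - predicted.
Residuals: [1.5904, 0.1809, -3.4096, 1.6359].
Sum of squared residuals = 16.8636.

16.8636


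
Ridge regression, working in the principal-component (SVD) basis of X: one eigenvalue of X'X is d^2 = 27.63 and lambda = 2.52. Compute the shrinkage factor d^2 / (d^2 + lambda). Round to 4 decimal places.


Compute the denominator: 27.63 + 2.52 = 30.1500.
Shrinkage factor = 27.63 / 30.1500 = 0.9164.

0.9164


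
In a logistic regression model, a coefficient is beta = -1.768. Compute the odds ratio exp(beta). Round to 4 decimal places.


Odds ratio = exp(beta) = exp(-1.768).
= 0.1707.

0.1707


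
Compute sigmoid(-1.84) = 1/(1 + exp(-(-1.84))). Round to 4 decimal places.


exp(1.8400) = 6.2965.
1 + exp(-z) = 7.2965.
sigmoid = 1/7.2965 = 0.1371.

0.1371


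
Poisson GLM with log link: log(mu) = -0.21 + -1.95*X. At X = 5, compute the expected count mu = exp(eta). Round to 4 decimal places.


eta = -0.21 + -1.95 * 5 = -9.9600.
mu = exp(-9.9600) = 0.0000.

0.0000


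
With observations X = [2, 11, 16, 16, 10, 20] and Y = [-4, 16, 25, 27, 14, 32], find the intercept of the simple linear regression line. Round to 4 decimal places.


Compute b1 = 2.0301 from the OLS formula.
With xbar = 12.5000 and ybar = 18.3333, the intercept is:
b0 = 18.3333 - 2.0301 * 12.5000 = -7.0426.

-7.0426


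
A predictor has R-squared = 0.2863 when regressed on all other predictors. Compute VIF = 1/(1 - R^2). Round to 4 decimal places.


Denominator: 1 - 0.2863 = 0.7137.
VIF = 1 / 0.7137 = 1.4011.

1.4011


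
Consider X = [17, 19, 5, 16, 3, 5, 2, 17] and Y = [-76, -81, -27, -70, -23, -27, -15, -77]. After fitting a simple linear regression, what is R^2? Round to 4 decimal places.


Fit the OLS line: b0 = -8.4215, b1 = -3.9122.
SSres = 21.1037.
SStot = 5776.0000.
R^2 = 1 - 21.1037/5776.0000 = 0.9963.

0.9963


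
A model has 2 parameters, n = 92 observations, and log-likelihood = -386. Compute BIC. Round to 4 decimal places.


k * ln(n) = 2 * ln(92) = 2 * 4.521789 = 9.043578.
-2 * loglik = -2 * (-386) = 772.
BIC = 9.043578 + 772 = 781.043578, which rounds to 781.0436.

781.0436


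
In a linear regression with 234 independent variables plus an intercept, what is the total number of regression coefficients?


Total coefficients = number of predictors + 1 (for the intercept).
= 234 + 1 = 235.

235


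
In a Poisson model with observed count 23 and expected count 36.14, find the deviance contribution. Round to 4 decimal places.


y/mu = 23/36.14 = 0.636414 (approx.), and ln(23/36.14) = -0.451906.
y * ln(y/mu) = 23 * -0.451906 = -10.393838.
y - mu = -13.14.
D = 2 * (-10.393838 - -13.14) = 5.492324, which rounds to 5.4923.

5.4923


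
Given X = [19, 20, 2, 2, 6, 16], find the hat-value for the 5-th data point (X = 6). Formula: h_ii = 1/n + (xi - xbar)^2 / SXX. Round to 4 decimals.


Compute xbar = 10.8333 with n = 6 observations.
SXX = 356.8333.
Leverage = 1/6 + (6 - 10.8333)^2/356.8333 = 0.2321.

0.2321


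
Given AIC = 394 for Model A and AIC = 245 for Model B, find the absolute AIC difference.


Compute |394 - 245| = 149.
Model B has the smaller AIC.

149


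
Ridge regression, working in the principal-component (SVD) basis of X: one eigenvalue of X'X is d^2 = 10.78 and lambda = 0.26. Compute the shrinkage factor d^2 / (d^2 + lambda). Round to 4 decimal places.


d^2 + lambda = 10.78 + 0.26 = 11.0400.
Shrinkage factor = 10.78/11.0400 = 0.9764.

0.9764


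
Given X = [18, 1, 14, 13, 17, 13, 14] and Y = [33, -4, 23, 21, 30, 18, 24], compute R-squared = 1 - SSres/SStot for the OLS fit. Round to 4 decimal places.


The fitted line is Y = -6.8578 + 2.1445*X.
SSres = 12.0986, SStot = 871.4286.
R^2 = 1 - SSres/SStot = 0.9861.

0.9861


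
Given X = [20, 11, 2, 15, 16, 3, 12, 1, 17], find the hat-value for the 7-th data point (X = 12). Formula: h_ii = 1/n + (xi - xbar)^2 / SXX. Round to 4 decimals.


Mean of X: xbar = 10.7778.
SXX = 403.5556.
For X = 12: h = 1/9 + (12 - 10.7778)^2/403.5556 = 0.1148.

0.1148


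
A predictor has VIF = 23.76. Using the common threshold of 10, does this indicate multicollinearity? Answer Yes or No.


The threshold is 10.
VIF = 23.76 is >= 10.
Multicollinearity indication: Yes.

Yes


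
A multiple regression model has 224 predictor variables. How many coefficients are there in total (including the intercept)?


Including the intercept, the model has 224 predictor coefficients + 1 intercept.
Total = 225.

225


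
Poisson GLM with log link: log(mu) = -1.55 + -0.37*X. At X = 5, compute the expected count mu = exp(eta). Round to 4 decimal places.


Linear predictor: eta = -1.55 + (-0.37)(5) = -3.4000.
Expected count: mu = exp(-3.4000) = 0.0334.

0.0334


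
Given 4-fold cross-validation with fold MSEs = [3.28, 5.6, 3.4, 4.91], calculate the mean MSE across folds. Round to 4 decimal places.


Sum of fold MSEs = 17.1900.
Average = 17.1900 / 4 = 4.2975.

4.2975
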